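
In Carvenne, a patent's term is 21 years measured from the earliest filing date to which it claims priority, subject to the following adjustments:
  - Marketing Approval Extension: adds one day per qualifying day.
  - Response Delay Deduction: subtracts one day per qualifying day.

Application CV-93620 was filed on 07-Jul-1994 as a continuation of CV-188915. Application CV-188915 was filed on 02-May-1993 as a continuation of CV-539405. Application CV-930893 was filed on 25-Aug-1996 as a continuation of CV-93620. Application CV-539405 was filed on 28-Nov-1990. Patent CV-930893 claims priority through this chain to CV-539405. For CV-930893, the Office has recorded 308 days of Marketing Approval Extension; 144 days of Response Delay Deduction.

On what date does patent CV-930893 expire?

Earliest priority filing: 28 November 1990.
Base term: 28 November 1990 + 21 years → 28 November 2011.
Marketing Approval Extension: +308 days → 1 October 2012.
Response Delay Deduction: −144 days → 10 May 2012.

May 10, 2012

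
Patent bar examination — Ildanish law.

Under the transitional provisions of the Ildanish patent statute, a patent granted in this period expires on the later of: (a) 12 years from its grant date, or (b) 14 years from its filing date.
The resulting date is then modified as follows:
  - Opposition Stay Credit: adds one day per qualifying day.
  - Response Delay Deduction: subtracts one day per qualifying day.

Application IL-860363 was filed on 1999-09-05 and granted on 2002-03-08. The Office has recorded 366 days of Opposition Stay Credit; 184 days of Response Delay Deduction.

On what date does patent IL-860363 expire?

(a) grant + 12 years → 8 March 2014.
(b) filing + 14 years → 5 September 2013.
Later of the two: 8 March 2014.
Opposition Stay Credit: +366 days → 9 March 2015.
Response Delay Deduction: −184 days → 6 September 2014.

September 6, 2014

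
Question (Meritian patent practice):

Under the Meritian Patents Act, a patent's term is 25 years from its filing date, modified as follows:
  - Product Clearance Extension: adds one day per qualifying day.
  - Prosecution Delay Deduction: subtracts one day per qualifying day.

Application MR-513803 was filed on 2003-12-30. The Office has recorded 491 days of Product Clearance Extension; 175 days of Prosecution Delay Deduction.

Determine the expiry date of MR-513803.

Base term: filing date + 25 years → 30 December 2028.
Product Clearance Extension: +491 days → 5 May 2030.
Prosecution Delay Deduction: −175 days → 11 November 2029.

2029-11-11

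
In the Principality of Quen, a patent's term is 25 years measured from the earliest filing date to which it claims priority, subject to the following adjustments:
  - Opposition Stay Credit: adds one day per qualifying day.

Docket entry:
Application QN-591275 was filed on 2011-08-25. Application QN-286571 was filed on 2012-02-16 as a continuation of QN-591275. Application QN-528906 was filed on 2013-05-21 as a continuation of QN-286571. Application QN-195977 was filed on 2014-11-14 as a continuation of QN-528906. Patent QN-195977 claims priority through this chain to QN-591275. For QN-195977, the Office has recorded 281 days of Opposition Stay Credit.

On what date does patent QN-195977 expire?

Earliest priority filing: 25 August 2011.
Base term: 25 August 2011 + 25 years → 25 August 2036.
Opposition Stay Credit: +281 days → 2 June 2037.

June 2, 2037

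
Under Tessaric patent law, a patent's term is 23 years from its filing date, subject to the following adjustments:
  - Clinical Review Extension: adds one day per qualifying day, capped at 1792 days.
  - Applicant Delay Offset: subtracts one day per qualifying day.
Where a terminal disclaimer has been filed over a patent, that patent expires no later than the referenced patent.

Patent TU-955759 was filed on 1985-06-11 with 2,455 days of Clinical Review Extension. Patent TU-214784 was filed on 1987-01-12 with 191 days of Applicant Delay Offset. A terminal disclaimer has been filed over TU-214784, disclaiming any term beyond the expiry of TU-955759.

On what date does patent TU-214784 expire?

Natural term of TU-214784:
  Base: filing + 23 years → 12 January 2010.
  Applicant Delay Offset: −191 days → 5 July 2009.
Expiry of referenced patent TU-955759:
  Base: filing + 23 years → 11 June 2008.
  Clinical Review Extension: 2455 days claimed exceeds the 1792-day cap, so +1792 days → 8 May 2013.
Terminal disclaimer: TU-214784 expires on the earlier of 5 July 2009 and 8 May 2013.

July 5, 2009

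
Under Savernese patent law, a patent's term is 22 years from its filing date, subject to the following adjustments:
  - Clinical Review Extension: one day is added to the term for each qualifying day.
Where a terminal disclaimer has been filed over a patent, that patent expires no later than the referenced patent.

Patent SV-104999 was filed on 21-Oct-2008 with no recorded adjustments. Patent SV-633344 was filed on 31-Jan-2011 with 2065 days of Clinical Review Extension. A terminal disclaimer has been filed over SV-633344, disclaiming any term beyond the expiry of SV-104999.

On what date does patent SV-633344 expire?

Natural term of SV-633344:
  Base: filing + 22 years → 31 January 2033.
  Clinical Review Extension: +2065 days → 27 September 2038.
Expiry of referenced patent SV-104999:
  Base: filing + 22 years → 21 October 2030.
Terminal disclaimer: SV-633344 expires on the earlier of 27 September 2038 and 21 October 2030.

2030-10-21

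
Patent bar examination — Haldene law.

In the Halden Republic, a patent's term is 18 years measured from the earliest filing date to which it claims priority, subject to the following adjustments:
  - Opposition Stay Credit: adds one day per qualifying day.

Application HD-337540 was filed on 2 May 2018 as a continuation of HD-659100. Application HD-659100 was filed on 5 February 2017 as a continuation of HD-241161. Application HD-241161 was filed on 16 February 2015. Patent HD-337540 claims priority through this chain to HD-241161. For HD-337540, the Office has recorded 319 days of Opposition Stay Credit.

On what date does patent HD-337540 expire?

January 1, 2034

Earliest priority filing: 16 February 2015.
Base term: 16 February 2015 + 18 years → 16 February 2033.
Opposition Stay Credit: +319 days → 1 January 2034.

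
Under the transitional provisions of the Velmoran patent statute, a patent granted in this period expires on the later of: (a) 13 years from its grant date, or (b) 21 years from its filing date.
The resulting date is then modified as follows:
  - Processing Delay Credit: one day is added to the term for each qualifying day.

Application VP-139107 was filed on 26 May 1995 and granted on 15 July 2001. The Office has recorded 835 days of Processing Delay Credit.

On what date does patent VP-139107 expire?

(a) grant + 13 years → 15 July 2014.
(b) filing + 21 years → 26 May 2016.
Later of the two: 26 May 2016.
Processing Delay Credit: +835 days → 8 September 2018.

September 8, 2018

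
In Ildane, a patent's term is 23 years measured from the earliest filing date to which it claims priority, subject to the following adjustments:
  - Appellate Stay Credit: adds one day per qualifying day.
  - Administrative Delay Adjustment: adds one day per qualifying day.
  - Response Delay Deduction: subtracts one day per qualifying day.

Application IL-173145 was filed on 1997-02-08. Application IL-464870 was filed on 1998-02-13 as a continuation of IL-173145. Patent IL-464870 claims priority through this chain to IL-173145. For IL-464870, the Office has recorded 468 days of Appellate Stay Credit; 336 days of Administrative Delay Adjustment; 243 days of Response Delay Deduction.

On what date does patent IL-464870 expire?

Earliest priority filing: 8 February 1997.
Base term: 8 February 1997 + 23 years → 8 February 2020.
Appellate Stay Credit: +468 days → 21 May 2021.
Administrative Delay Adjustment: +336 days → 22 April 2022.
Response Delay Deduction: −243 days → 22 August 2021.

August 22, 2021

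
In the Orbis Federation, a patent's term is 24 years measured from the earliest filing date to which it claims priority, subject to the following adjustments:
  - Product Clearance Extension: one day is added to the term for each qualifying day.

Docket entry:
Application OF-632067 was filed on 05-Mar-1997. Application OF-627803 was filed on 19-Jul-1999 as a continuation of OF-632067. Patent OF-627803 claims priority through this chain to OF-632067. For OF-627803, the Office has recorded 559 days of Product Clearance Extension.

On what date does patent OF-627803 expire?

September 15, 2022

Earliest priority filing: 5 March 1997.
Base term: 5 March 1997 + 24 years → 5 March 2021.
Product Clearance Extension: +559 days → 15 September 2022.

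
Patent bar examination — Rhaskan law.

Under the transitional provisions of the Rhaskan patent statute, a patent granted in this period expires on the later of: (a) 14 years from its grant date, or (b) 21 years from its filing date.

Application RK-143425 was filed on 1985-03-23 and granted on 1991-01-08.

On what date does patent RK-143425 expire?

(a) grant + 14 years → 8 January 2005.
(b) filing + 21 years → 23 March 2006.
Later of the two: 23 March 2006.

2006-03-23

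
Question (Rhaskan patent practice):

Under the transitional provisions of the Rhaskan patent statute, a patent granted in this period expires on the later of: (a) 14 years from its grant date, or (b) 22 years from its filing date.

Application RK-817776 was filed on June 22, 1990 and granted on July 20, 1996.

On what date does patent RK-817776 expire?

(a) grant + 14 years → 20 July 2010.
(b) filing + 22 years → 22 June 2012.
Later of the two: 22 June 2012.

2012-06-22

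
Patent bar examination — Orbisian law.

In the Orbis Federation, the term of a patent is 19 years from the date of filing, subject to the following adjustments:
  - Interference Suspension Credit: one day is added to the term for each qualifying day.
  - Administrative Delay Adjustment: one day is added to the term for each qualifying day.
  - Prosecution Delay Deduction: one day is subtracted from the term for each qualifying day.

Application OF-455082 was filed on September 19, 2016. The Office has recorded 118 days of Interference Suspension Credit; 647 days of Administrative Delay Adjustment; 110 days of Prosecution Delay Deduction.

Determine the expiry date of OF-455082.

Base term: filing date + 19 years → 19 September 2035.
Interference Suspension Credit: +118 days → 15 January 2036.
Administrative Delay Adjustment: +647 days → 23 October 2037.
Prosecution Delay Deduction: −110 days → 5 July 2037.

2037-07-05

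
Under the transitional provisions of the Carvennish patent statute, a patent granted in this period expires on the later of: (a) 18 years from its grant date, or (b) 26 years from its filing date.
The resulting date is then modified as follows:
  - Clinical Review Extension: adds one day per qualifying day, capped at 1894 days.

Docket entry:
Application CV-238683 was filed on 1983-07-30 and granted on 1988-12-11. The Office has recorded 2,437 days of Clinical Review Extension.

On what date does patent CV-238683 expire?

October 6, 2014

(a) grant + 18 years → 11 December 2006.
(b) filing + 26 years → 30 July 2009.
Later of the two: 30 July 2009.
Clinical Review Extension: 2437 days claimed exceeds the 1894-day cap, so +1894 days → 6 October 2014.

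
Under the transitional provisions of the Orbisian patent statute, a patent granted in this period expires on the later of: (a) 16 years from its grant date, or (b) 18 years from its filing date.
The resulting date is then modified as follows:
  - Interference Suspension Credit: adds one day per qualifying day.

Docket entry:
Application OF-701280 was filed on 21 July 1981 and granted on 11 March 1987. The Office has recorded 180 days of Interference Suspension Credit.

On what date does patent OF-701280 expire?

(a) grant + 16 years → 11 March 2003.
(b) filing + 18 years → 21 July 1999.
Later of the two: 11 March 2003.
Interference Suspension Credit: +180 days → 7 September 2003.

2003-09-07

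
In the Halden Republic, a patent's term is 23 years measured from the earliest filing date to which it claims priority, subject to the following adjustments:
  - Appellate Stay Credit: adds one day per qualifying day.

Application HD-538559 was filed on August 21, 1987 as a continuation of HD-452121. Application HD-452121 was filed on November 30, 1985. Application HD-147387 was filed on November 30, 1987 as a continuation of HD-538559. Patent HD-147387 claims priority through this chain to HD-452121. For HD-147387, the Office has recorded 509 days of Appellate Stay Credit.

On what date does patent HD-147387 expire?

April 23, 2010

Earliest priority filing: 30 November 1985.
Base term: 30 November 1985 + 23 years → 30 November 2008.
Appellate Stay Credit: +509 days → 23 April 2010.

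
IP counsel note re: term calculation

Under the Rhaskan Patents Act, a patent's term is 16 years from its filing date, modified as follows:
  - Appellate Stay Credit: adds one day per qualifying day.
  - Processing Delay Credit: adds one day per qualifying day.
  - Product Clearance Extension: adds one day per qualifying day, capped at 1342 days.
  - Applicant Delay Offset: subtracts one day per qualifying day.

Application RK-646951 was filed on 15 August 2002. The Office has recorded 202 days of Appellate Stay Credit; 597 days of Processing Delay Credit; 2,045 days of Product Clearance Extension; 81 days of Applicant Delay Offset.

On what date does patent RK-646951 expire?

2024-04-05

Base term: filing date + 16 years → 15 August 2018.
Appellate Stay Credit: +202 days → 5 March 2019.
Processing Delay Credit: +597 days → 22 October 2020.
Product Clearance Extension: 2045 days claimed exceeds the 1342-day cap, so +1342 days → 25 June 2024.
Applicant Delay Offset: −81 days → 5 April 2024.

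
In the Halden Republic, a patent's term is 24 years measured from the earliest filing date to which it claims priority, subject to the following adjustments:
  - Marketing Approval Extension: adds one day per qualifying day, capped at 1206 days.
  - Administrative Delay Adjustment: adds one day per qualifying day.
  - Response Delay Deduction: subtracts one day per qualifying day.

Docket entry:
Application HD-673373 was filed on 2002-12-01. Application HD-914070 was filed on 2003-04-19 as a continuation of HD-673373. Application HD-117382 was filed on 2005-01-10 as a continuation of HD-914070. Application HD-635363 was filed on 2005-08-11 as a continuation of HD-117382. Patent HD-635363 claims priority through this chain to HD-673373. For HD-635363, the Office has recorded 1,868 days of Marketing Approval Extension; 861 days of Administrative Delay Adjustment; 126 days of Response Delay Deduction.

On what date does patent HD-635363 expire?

Earliest priority filing: 1 December 2002.
Base term: 1 December 2002 + 24 years → 1 December 2026.
Marketing Approval Extension: 1868 days claimed exceeds the 1206-day cap, so +1206 days → 21 March 2030.
Administrative Delay Adjustment: +861 days → 29 July 2032.
Response Delay Deduction: −126 days → 25 March 2032.

March 25, 2032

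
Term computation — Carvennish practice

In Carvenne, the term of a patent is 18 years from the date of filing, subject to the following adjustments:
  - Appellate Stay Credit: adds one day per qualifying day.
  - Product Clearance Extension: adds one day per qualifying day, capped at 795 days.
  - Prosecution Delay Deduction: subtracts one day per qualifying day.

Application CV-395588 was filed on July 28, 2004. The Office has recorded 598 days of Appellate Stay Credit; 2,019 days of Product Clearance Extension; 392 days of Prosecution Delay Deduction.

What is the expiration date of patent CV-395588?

2025-04-24

Base term: filing date + 18 years → 28 July 2022.
Appellate Stay Credit: +598 days → 17 March 2024.
Product Clearance Extension: 2019 days claimed exceeds the 795-day cap, so +795 days → 21 May 2026.
Prosecution Delay Deduction: −392 days → 24 April 2025.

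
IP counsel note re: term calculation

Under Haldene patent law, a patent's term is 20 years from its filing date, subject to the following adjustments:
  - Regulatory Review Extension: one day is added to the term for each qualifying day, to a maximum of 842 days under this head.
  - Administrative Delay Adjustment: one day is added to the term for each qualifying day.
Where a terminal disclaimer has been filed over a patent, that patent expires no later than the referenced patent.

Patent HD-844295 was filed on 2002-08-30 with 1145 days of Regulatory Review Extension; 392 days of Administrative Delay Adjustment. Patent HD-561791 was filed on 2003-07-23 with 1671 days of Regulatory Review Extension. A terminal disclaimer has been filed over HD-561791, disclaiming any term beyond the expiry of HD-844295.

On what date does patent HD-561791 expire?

November 11, 2025

Natural term of HD-561791:
  Base: filing + 20 years → 23 July 2023.
  Regulatory Review Extension: 1671 days claimed exceeds the 842-day cap, so +842 days → 11 November 2025.
Expiry of referenced patent HD-844295:
  Base: filing + 20 years → 30 August 2022.
  Regulatory Review Extension: 1145 days claimed exceeds the 842-day cap, so +842 days → 19 December 2024.
  Administrative Delay Adjustment: +392 days → 15 January 2026.
Terminal disclaimer: HD-561791 expires on the earlier of 11 November 2025 and 15 January 2026.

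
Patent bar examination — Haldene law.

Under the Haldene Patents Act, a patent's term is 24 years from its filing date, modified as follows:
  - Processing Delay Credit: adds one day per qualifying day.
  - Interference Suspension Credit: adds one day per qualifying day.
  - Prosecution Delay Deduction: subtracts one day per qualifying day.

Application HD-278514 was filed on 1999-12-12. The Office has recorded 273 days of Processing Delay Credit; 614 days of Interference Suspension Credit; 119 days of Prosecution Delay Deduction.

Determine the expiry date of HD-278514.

January 18, 2026

Base term: filing date + 24 years → 12 December 2023.
Processing Delay Credit: +273 days → 10 September 2024.
Interference Suspension Credit: +614 days → 17 May 2026.
Prosecution Delay Deduction: −119 days → 18 January 2026.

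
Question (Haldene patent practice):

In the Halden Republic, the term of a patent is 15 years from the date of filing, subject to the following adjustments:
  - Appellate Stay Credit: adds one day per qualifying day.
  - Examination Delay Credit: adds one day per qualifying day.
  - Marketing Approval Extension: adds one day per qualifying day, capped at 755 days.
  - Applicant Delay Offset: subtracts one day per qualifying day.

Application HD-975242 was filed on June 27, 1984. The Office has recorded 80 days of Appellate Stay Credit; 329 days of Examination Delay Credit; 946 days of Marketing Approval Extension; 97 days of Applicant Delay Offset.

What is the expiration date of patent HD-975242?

Base term: filing date + 15 years → 27 June 1999.
Appellate Stay Credit: +80 days → 15 September 1999.
Examination Delay Credit: +329 days → 9 August 2000.
Marketing Approval Extension: 946 days claimed exceeds the 755-day cap, so +755 days → 3 September 2002.
Applicant Delay Offset: −97 days → 29 May 2002.

May 29, 2002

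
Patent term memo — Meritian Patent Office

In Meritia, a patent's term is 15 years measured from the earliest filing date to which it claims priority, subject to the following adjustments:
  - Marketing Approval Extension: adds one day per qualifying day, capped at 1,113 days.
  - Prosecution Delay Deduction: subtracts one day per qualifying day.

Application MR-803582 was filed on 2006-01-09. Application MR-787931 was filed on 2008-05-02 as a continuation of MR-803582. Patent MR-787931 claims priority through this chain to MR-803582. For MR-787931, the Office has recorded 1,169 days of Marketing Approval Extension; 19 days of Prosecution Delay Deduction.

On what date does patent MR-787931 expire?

January 8, 2024

Earliest priority filing: 9 January 2006.
Base term: 9 January 2006 + 15 years → 9 January 2021.
Marketing Approval Extension: 1169 days claimed exceeds the 1113-day cap, so +1113 days → 27 January 2024.
Prosecution Delay Deduction: −19 days → 8 January 2024.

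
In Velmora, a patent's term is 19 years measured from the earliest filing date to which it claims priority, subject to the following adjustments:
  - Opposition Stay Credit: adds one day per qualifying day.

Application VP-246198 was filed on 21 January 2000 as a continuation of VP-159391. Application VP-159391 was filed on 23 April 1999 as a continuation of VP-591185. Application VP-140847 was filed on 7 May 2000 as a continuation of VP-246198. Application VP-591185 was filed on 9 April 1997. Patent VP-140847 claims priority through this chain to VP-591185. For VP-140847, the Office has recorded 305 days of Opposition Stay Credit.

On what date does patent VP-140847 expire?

2017-02-08

Earliest priority filing: 9 April 1997.
Base term: 9 April 1997 + 19 years → 9 April 2016.
Opposition Stay Credit: +305 days → 8 February 2017.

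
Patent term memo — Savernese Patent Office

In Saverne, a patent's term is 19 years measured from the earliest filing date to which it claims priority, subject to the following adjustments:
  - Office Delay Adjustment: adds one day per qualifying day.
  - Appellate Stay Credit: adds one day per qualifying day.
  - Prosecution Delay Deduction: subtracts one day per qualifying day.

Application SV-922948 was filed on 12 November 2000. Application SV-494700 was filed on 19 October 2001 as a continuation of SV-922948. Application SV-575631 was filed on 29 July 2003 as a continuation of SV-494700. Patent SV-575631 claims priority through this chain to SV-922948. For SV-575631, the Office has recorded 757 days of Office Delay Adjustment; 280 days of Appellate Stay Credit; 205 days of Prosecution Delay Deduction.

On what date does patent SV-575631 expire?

Earliest priority filing: 12 November 2000.
Base term: 12 November 2000 + 19 years → 12 November 2019.
Office Delay Adjustment: +757 days → 8 December 2021.
Appellate Stay Credit: +280 days → 14 September 2022.
Prosecution Delay Deduction: −205 days → 21 February 2022.

February 21, 2022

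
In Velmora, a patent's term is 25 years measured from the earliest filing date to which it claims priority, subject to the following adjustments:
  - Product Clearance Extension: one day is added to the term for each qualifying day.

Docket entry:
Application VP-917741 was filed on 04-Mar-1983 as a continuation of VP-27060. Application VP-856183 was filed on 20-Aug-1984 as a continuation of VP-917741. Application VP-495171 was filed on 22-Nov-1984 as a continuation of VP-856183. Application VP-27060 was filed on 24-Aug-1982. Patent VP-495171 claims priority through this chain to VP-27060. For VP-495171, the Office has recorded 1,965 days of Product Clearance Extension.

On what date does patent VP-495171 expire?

2013-01-09

Earliest priority filing: 24 August 1982.
Base term: 24 August 1982 + 25 years → 24 August 2007.
Product Clearance Extension: +1965 days → 9 January 2013.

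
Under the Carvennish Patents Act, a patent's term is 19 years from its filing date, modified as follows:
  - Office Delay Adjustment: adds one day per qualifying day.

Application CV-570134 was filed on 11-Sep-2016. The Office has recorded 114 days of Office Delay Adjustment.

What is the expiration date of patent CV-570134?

Base term: filing date + 19 years → 11 September 2035.
Office Delay Adjustment: +114 days → 3 January 2036.

January 3, 2036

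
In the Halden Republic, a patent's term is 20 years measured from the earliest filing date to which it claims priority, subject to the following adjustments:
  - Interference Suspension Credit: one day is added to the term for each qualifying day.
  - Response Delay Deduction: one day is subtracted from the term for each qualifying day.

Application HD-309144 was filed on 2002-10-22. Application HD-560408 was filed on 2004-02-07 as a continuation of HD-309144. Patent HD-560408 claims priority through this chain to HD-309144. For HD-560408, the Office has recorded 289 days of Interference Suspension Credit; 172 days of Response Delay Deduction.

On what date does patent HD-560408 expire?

Earliest priority filing: 22 October 2002.
Base term: 22 October 2002 + 20 years → 22 October 2022.
Interference Suspension Credit: +289 days → 7 August 2023.
Response Delay Deduction: −172 days → 16 February 2023.

February 16, 2023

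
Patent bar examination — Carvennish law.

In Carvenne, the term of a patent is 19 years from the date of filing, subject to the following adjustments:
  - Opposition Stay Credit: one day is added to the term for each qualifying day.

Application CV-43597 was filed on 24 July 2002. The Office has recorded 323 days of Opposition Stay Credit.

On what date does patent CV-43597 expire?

June 12, 2022

Base term: filing date + 19 years → 24 July 2021.
Opposition Stay Credit: +323 days → 12 June 2022.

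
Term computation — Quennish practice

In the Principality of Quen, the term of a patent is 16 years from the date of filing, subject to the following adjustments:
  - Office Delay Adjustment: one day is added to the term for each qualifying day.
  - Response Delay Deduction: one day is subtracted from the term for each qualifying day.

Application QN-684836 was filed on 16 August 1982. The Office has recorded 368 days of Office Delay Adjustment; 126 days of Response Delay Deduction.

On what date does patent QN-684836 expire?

Base term: filing date + 16 years → 16 August 1998.
Office Delay Adjustment: +368 days → 19 August 1999.
Response Delay Deduction: −126 days → 15 April 1999.

1999-04-15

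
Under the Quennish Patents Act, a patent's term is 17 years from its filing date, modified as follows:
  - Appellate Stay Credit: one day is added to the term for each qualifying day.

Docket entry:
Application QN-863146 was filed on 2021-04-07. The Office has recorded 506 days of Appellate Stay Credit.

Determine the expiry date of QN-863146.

Base term: filing date + 17 years → 7 April 2038.
Appellate Stay Credit: +506 days → 26 August 2039.

2039-08-26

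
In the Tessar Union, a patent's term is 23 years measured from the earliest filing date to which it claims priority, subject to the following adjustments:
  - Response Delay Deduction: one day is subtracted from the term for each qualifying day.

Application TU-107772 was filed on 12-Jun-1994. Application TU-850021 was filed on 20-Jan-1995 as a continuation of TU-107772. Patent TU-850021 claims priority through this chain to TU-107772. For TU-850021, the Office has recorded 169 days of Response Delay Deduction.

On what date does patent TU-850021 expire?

Earliest priority filing: 12 June 1994.
Base term: 12 June 1994 + 23 years → 12 June 2017.
Response Delay Deduction: −169 days → 25 December 2016.

December 25, 2016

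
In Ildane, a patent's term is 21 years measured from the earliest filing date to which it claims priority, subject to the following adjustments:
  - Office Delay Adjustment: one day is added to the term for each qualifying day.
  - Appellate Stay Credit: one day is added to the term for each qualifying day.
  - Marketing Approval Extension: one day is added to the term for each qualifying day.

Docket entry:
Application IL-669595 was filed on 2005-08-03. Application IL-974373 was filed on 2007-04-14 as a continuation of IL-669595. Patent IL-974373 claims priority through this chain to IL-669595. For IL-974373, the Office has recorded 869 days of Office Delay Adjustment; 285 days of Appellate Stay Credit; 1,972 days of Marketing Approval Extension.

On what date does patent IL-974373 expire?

Earliest priority filing: 3 August 2005.
Base term: 3 August 2005 + 21 years → 3 August 2026.
Office Delay Adjustment: +869 days → 19 December 2028.
Appellate Stay Credit: +285 days → 30 September 2029.
Marketing Approval Extension: +1972 days → 23 February 2035.

2035-02-23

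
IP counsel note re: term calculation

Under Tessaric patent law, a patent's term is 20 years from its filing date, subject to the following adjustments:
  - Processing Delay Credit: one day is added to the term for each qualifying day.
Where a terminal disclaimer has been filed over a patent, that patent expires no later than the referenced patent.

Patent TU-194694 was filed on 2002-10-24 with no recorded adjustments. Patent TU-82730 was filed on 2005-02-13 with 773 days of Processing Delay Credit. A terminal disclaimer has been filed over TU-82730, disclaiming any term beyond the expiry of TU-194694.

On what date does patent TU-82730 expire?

October 24, 2022

Natural term of TU-82730:
  Base: filing + 20 years → 13 February 2025.
  Processing Delay Credit: +773 days → 28 March 2027.
Expiry of referenced patent TU-194694:
  Base: filing + 20 years → 24 October 2022.
Terminal disclaimer: TU-82730 expires on the earlier of 28 March 2027 and 24 October 2022.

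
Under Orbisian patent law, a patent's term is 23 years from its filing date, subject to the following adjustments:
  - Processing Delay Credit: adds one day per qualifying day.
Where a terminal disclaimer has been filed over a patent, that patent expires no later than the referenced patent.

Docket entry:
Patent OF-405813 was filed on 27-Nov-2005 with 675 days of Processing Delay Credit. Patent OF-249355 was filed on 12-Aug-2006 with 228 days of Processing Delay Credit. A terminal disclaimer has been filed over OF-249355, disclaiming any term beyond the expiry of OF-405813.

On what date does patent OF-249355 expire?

2030-03-28

Natural term of OF-249355:
  Base: filing + 23 years → 12 August 2029.
  Processing Delay Credit: +228 days → 28 March 2030.
Expiry of referenced patent OF-405813:
  Base: filing + 23 years → 27 November 2028.
  Processing Delay Credit: +675 days → 3 October 2030.
Terminal disclaimer: OF-249355 expires on the earlier of 28 March 2030 and 3 October 2030.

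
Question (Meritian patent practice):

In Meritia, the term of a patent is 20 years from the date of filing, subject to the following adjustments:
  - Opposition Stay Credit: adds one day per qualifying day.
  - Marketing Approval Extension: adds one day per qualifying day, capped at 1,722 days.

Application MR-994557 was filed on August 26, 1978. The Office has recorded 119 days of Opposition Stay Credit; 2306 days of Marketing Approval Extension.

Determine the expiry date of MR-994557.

Base term: filing date + 20 years → 26 August 1998.
Opposition Stay Credit: +119 days → 23 December 1998.
Marketing Approval Extension: 2306 days claimed exceeds the 1722-day cap, so +1722 days → 10 September 2003.

September 10, 2003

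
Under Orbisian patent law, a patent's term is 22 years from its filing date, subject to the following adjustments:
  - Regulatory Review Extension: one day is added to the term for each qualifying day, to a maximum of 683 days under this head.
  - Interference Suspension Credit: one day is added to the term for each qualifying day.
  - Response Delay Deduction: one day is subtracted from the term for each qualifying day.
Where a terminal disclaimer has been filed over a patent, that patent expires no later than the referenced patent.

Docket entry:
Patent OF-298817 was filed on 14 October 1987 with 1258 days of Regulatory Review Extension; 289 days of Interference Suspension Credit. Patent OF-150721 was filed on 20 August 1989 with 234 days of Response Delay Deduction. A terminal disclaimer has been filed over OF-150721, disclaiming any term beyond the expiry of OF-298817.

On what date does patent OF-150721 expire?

December 29, 2010

Natural term of OF-150721:
  Base: filing + 22 years → 20 August 2011.
  Response Delay Deduction: −234 days → 29 December 2010.
Expiry of referenced patent OF-298817:
  Base: filing + 22 years → 14 October 2009.
  Regulatory Review Extension: 1258 days claimed exceeds the 683-day cap, so +683 days → 28 August 2011.
  Interference Suspension Credit: +289 days → 12 June 2012.
Terminal disclaimer: OF-150721 expires on the earlier of 29 December 2010 and 12 June 2012.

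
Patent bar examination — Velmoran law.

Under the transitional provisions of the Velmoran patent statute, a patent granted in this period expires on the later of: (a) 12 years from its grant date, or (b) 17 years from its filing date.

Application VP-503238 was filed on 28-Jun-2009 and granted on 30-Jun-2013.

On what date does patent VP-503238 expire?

June 28, 2026

(a) grant + 12 years → 30 June 2025.
(b) filing + 17 years → 28 June 2026.
Later of the two: 28 June 2026.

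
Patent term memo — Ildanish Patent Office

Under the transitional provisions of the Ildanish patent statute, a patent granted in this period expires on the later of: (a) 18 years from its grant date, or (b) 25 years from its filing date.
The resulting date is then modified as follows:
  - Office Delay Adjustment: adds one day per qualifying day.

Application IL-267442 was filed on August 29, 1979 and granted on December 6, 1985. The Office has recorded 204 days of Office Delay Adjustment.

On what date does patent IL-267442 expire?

March 21, 2005

(a) grant + 18 years → 6 December 2003.
(b) filing + 25 years → 29 August 2004.
Later of the two: 29 August 2004.
Office Delay Adjustment: +204 days → 21 March 2005.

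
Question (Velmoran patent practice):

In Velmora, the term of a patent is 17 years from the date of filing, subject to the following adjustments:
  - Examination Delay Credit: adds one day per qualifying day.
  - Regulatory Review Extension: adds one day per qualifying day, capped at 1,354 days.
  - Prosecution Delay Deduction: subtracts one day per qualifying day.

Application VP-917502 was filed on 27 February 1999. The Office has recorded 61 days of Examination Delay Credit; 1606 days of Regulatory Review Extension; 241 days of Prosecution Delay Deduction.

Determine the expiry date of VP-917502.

May 16, 2019

Base term: filing date + 17 years → 27 February 2016.
Examination Delay Credit: +61 days → 28 April 2016.
Regulatory Review Extension: 1606 days claimed exceeds the 1354-day cap, so +1354 days → 12 January 2020.
Prosecution Delay Deduction: −241 days → 16 May 2019.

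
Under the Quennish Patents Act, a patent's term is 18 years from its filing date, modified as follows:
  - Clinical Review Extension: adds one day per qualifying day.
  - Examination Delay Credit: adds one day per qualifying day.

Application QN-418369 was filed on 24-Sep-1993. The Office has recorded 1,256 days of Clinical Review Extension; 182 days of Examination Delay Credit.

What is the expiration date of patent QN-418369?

September 1, 2015

Base term: filing date + 18 years → 24 September 2011.
Clinical Review Extension: +1256 days → 3 March 2015.
Examination Delay Credit: +182 days → 1 September 2015.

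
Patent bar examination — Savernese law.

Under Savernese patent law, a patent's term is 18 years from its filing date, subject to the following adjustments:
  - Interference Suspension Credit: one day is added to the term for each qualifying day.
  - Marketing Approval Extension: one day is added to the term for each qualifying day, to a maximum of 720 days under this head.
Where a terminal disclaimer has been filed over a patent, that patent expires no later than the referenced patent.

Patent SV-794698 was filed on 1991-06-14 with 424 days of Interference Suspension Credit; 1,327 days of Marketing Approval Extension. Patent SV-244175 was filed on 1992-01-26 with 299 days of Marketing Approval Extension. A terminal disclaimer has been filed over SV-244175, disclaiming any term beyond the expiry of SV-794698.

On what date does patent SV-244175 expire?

Natural term of SV-244175:
  Base: filing + 18 years → 26 January 2010.
  Marketing Approval Extension: 299 days (within the 720-day cap) → +299 days → 21 November 2010.
Expiry of referenced patent SV-794698:
  Base: filing + 18 years → 14 June 2009.
  Interference Suspension Credit: +424 days → 12 August 2010.
  Marketing Approval Extension: 1327 days claimed exceeds the 720-day cap, so +720 days → 1 August 2012.
Terminal disclaimer: SV-244175 expires on the earlier of 21 November 2010 and 1 August 2012.

November 21, 2010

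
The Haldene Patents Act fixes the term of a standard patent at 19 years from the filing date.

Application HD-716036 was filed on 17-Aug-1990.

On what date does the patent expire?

Filing date + 19 years → 17 August 2009.

2009-08-17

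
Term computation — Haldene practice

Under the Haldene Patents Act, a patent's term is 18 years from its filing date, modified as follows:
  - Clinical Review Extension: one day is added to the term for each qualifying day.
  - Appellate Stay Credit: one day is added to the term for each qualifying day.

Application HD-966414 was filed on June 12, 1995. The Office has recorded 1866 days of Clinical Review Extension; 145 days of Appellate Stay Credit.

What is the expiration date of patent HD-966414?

Base term: filing date + 18 years → 12 June 2013.
Clinical Review Extension: +1866 days → 22 July 2018.
Appellate Stay Credit: +145 days → 14 December 2018.

2018-12-14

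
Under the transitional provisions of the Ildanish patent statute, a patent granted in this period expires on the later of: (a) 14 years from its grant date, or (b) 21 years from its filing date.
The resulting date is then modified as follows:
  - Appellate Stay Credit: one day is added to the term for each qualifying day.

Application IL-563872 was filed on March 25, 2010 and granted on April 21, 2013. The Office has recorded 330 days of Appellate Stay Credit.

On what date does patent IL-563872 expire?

(a) grant + 14 years → 21 April 2027.
(b) filing + 21 years → 25 March 2031.
Later of the two: 25 March 2031.
Appellate Stay Credit: +330 days → 18 February 2032.

2032-02-18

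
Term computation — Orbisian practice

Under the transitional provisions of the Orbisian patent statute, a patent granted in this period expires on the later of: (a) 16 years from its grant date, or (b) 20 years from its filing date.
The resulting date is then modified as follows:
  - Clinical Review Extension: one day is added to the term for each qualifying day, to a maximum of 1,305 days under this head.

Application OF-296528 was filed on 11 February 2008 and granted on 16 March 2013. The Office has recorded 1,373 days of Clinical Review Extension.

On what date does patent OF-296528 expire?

2032-10-11

(a) grant + 16 years → 16 March 2029.
(b) filing + 20 years → 11 February 2028.
Later of the two: 16 March 2029.
Clinical Review Extension: 1373 days claimed exceeds the 1305-day cap, so +1305 days → 11 October 2032.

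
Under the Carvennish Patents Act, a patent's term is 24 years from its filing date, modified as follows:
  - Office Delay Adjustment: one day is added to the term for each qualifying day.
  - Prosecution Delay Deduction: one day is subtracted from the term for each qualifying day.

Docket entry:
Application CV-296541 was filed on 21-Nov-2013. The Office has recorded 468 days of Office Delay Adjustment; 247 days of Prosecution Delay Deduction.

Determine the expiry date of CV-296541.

June 30, 2038

Base term: filing date + 24 years → 21 November 2037.
Office Delay Adjustment: +468 days → 4 March 2039.
Prosecution Delay Deduction: −247 days → 30 June 2038.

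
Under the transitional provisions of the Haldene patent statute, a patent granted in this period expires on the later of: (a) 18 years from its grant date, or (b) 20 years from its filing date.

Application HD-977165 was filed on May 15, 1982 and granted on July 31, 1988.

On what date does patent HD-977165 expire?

(a) grant + 18 years → 31 July 2006.
(b) filing + 20 years → 15 May 2002.
Later of the two: 31 July 2006.

2006-07-31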